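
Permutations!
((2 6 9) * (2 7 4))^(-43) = ((2 6 9 7 4))^(-43) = (2 9 4 6 7)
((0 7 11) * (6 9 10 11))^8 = (0 6 10)(7 9 11)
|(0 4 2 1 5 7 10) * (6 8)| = 14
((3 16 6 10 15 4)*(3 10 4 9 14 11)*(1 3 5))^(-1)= (1 5 11 14 9 15 10 4 6 16 3)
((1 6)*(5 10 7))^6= ((1 6)(5 10 7))^6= (10)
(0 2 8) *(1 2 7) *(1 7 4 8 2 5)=[4, 5, 2, 3, 8, 1, 6, 7, 0]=(0 4 8)(1 5)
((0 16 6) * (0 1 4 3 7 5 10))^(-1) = (0 10 5 7 3 4 1 6 16)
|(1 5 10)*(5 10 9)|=2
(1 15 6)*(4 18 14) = (1 15 6)(4 18 14) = [0, 15, 2, 3, 18, 5, 1, 7, 8, 9, 10, 11, 12, 13, 4, 6, 16, 17, 14]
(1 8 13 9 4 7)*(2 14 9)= (1 8 13 2 14 9 4 7)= [0, 8, 14, 3, 7, 5, 6, 1, 13, 4, 10, 11, 12, 2, 9]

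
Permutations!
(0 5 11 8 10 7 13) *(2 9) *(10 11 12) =[5, 1, 9, 3, 4, 12, 6, 13, 11, 2, 7, 8, 10, 0] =(0 5 12 10 7 13)(2 9)(8 11)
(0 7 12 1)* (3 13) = (0 7 12 1)(3 13) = [7, 0, 2, 13, 4, 5, 6, 12, 8, 9, 10, 11, 1, 3]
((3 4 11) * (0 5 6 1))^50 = ((0 5 6 1)(3 4 11))^50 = (0 6)(1 5)(3 11 4)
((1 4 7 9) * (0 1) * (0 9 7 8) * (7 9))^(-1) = ((0 1 4 8)(7 9))^(-1) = (0 8 4 1)(7 9)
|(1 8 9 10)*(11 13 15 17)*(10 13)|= 8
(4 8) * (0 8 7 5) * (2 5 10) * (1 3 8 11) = (0 11 1 3 8 4 7 10 2 5) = [11, 3, 5, 8, 7, 0, 6, 10, 4, 9, 2, 1]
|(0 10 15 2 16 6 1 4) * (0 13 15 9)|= 21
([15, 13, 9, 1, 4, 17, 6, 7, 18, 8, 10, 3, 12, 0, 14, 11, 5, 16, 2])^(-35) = [15, 13, 9, 1, 4, 17, 6, 7, 18, 8, 10, 3, 12, 0, 14, 11, 5, 16, 2]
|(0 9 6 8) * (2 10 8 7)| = 7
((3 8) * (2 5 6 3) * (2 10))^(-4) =((2 5 6 3 8 10))^(-4) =(2 6 8)(3 10 5)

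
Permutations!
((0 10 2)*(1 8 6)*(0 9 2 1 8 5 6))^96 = (10)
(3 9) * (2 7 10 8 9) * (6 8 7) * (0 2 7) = (0 2 6 8 9 3 7 10) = [2, 1, 6, 7, 4, 5, 8, 10, 9, 3, 0]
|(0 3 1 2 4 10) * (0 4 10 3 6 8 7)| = 20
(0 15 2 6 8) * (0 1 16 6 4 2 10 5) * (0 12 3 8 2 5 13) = (0 15 10 13)(1 16 6 2 4 5 12 3 8) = [15, 16, 4, 8, 5, 12, 2, 7, 1, 9, 13, 11, 3, 0, 14, 10, 6]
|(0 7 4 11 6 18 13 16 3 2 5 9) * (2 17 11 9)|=28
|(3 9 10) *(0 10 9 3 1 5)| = 4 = |(0 10 1 5)|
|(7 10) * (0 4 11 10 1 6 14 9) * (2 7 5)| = |(0 4 11 10 5 2 7 1 6 14 9)| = 11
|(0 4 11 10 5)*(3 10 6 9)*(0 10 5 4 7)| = 14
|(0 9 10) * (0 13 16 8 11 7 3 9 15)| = |(0 15)(3 9 10 13 16 8 11 7)| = 8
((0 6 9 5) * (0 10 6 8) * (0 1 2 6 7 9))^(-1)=((0 8 1 2 6)(5 10 7 9))^(-1)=(0 6 2 1 8)(5 9 7 10)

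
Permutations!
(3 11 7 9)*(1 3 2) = (1 3 11 7 9 2) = [0, 3, 1, 11, 4, 5, 6, 9, 8, 2, 10, 7]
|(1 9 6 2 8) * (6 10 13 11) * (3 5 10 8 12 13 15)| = 60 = |(1 9 8)(2 12 13 11 6)(3 5 10 15)|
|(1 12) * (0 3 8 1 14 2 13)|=8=|(0 3 8 1 12 14 2 13)|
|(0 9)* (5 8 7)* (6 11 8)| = |(0 9)(5 6 11 8 7)| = 10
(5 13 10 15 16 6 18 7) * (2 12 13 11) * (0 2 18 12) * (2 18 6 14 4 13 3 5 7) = [18, 1, 0, 5, 13, 11, 12, 7, 8, 9, 15, 6, 3, 10, 4, 16, 14, 17, 2] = (0 18 2)(3 5 11 6 12)(4 13 10 15 16 14)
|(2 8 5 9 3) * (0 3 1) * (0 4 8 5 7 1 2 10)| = 12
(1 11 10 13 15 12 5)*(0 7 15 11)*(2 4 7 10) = (0 10 13 11 2 4 7 15 12 5 1) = [10, 0, 4, 3, 7, 1, 6, 15, 8, 9, 13, 2, 5, 11, 14, 12]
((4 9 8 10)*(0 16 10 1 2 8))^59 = (0 9 4 10 16)(1 8 2)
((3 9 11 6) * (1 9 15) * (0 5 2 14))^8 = ((0 5 2 14)(1 9 11 6 3 15))^8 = (1 11 3)(6 15 9)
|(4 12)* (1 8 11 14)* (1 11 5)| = |(1 8 5)(4 12)(11 14)| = 6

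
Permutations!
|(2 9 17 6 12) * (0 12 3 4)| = |(0 12 2 9 17 6 3 4)| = 8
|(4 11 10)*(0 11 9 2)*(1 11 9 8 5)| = |(0 9 2)(1 11 10 4 8 5)| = 6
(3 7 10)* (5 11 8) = (3 7 10)(5 11 8) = [0, 1, 2, 7, 4, 11, 6, 10, 5, 9, 3, 8]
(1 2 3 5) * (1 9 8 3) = (1 2)(3 5 9 8) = [0, 2, 1, 5, 4, 9, 6, 7, 3, 8]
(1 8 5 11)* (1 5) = (1 8)(5 11) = [0, 8, 2, 3, 4, 11, 6, 7, 1, 9, 10, 5]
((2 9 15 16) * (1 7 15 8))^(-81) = (1 16 8 15 9 7 2)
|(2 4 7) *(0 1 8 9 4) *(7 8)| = |(0 1 7 2)(4 8 9)| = 12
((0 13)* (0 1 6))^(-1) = (0 6 1 13)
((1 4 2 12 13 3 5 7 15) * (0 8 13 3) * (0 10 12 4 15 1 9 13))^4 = (1 10 7 13 5 9 3 15 12)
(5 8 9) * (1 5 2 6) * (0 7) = [7, 5, 6, 3, 4, 8, 1, 0, 9, 2] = (0 7)(1 5 8 9 2 6)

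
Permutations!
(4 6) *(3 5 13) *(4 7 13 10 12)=(3 5 10 12 4 6 7 13)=[0, 1, 2, 5, 6, 10, 7, 13, 8, 9, 12, 11, 4, 3]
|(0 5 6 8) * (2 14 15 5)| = 7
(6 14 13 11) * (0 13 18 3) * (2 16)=[13, 1, 16, 0, 4, 5, 14, 7, 8, 9, 10, 6, 12, 11, 18, 15, 2, 17, 3]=(0 13 11 6 14 18 3)(2 16)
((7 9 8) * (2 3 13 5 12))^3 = (2 5 3 12 13)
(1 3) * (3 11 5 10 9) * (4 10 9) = (1 11 5 9 3)(4 10) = [0, 11, 2, 1, 10, 9, 6, 7, 8, 3, 4, 5]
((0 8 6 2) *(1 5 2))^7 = (0 8 6 1 5 2)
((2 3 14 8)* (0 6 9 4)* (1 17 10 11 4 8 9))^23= ((0 6 1 17 10 11 4)(2 3 14 9 8))^23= (0 1 10 4 6 17 11)(2 9 3 8 14)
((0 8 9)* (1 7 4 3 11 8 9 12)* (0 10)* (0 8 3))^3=((0 9 10 8 12 1 7 4)(3 11))^3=(0 8 7 9 12 4 10 1)(3 11)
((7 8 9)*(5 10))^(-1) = (5 10)(7 9 8)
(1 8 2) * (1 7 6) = (1 8 2 7 6) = [0, 8, 7, 3, 4, 5, 1, 6, 2]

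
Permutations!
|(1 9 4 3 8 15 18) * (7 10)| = 14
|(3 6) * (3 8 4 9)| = 5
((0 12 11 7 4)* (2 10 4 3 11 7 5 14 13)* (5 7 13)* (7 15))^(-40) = (15)(0 13 10)(2 4 12)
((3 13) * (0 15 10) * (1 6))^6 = ((0 15 10)(1 6)(3 13))^6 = (15)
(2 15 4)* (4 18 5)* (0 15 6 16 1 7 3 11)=(0 15 18 5 4 2 6 16 1 7 3 11)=[15, 7, 6, 11, 2, 4, 16, 3, 8, 9, 10, 0, 12, 13, 14, 18, 1, 17, 5]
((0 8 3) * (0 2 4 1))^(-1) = ((0 8 3 2 4 1))^(-1) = (0 1 4 2 3 8)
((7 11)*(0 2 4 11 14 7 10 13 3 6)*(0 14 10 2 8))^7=((0 8)(2 4 11)(3 6 14 7 10 13))^7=(0 8)(2 4 11)(3 6 14 7 10 13)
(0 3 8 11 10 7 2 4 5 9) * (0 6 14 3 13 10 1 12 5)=[13, 12, 4, 8, 0, 9, 14, 2, 11, 6, 7, 1, 5, 10, 3]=(0 13 10 7 2 4)(1 12 5 9 6 14 3 8 11)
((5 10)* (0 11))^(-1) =((0 11)(5 10))^(-1) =(0 11)(5 10)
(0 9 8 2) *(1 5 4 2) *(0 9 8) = [8, 5, 9, 3, 2, 4, 6, 7, 1, 0] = (0 8 1 5 4 2 9)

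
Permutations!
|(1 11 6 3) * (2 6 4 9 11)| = |(1 2 6 3)(4 9 11)| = 12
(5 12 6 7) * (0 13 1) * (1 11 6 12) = [13, 0, 2, 3, 4, 1, 7, 5, 8, 9, 10, 6, 12, 11] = (0 13 11 6 7 5 1)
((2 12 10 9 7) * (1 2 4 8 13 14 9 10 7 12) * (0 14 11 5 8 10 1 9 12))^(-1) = (0 9 2 1 10 4 7 12 14)(5 11 13 8) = ((0 14 12 7 4 10 1 2 9)(5 8 13 11))^(-1)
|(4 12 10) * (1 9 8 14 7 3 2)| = |(1 9 8 14 7 3 2)(4 12 10)| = 21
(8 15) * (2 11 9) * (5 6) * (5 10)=(2 11 9)(5 6 10)(8 15)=[0, 1, 11, 3, 4, 6, 10, 7, 15, 2, 5, 9, 12, 13, 14, 8]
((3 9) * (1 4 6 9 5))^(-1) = ((1 4 6 9 3 5))^(-1) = (1 5 3 9 6 4)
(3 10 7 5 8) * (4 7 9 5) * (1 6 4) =(1 6 4 7)(3 10 9 5 8) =[0, 6, 2, 10, 7, 8, 4, 1, 3, 5, 9]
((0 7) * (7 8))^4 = (0 8 7)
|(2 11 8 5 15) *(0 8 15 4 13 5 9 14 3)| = 15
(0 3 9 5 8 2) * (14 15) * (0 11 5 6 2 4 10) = (0 3 9 6 2 11 5 8 4 10)(14 15) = [3, 1, 11, 9, 10, 8, 2, 7, 4, 6, 0, 5, 12, 13, 15, 14]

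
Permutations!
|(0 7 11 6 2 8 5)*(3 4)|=|(0 7 11 6 2 8 5)(3 4)|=14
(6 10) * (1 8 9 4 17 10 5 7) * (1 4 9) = (1 8)(4 17 10 6 5 7) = [0, 8, 2, 3, 17, 7, 5, 4, 1, 9, 6, 11, 12, 13, 14, 15, 16, 10]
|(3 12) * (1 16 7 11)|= 4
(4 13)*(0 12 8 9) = (0 12 8 9)(4 13) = [12, 1, 2, 3, 13, 5, 6, 7, 9, 0, 10, 11, 8, 4]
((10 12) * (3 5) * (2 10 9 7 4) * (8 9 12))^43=(12)(2 10 8 9 7 4)(3 5)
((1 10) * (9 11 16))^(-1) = (1 10)(9 16 11)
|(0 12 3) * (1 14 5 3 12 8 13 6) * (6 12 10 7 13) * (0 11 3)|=|(0 8 6 1 14 5)(3 11)(7 13 12 10)|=12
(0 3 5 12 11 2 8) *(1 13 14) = (0 3 5 12 11 2 8)(1 13 14) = [3, 13, 8, 5, 4, 12, 6, 7, 0, 9, 10, 2, 11, 14, 1]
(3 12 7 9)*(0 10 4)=(0 10 4)(3 12 7 9)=[10, 1, 2, 12, 0, 5, 6, 9, 8, 3, 4, 11, 7]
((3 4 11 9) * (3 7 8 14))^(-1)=((3 4 11 9 7 8 14))^(-1)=(3 14 8 7 9 11 4)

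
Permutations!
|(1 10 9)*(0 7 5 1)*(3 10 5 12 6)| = |(0 7 12 6 3 10 9)(1 5)| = 14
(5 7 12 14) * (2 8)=(2 8)(5 7 12 14)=[0, 1, 8, 3, 4, 7, 6, 12, 2, 9, 10, 11, 14, 13, 5]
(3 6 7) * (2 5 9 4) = (2 5 9 4)(3 6 7) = [0, 1, 5, 6, 2, 9, 7, 3, 8, 4]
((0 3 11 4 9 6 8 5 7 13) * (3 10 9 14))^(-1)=(0 13 7 5 8 6 9 10)(3 14 4 11)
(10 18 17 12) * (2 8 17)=(2 8 17 12 10 18)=[0, 1, 8, 3, 4, 5, 6, 7, 17, 9, 18, 11, 10, 13, 14, 15, 16, 12, 2]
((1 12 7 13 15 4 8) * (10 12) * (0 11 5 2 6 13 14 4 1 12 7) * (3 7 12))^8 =(0 10 15 6 5)(1 13 2 11 12)(3 4 7 8 14)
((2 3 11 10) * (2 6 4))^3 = (2 10)(3 6)(4 11)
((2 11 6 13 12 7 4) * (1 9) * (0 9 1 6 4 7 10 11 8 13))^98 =(13)(0 6 9)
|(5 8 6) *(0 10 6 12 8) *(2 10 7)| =|(0 7 2 10 6 5)(8 12)| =6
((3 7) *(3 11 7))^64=(11)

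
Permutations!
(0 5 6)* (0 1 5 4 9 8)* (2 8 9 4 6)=(9)(0 6 1 5 2 8)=[6, 5, 8, 3, 4, 2, 1, 7, 0, 9]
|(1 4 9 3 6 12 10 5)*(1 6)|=4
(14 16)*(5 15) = [0, 1, 2, 3, 4, 15, 6, 7, 8, 9, 10, 11, 12, 13, 16, 5, 14] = (5 15)(14 16)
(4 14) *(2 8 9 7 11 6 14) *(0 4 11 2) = [4, 1, 8, 3, 0, 5, 14, 2, 9, 7, 10, 6, 12, 13, 11] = (0 4)(2 8 9 7)(6 14 11)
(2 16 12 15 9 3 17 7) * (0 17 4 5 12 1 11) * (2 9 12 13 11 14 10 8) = (0 17 7 9 3 4 5 13 11)(1 14 10 8 2 16)(12 15) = [17, 14, 16, 4, 5, 13, 6, 9, 2, 3, 8, 0, 15, 11, 10, 12, 1, 7]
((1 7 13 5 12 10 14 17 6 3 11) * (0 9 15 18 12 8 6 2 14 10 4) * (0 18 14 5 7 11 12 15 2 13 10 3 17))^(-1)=(0 14 15 18 4 12 3 10 7 13 17 6 8 5 2 9)(1 11)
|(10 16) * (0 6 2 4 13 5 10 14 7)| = 10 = |(0 6 2 4 13 5 10 16 14 7)|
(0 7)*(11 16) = (0 7)(11 16) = [7, 1, 2, 3, 4, 5, 6, 0, 8, 9, 10, 16, 12, 13, 14, 15, 11]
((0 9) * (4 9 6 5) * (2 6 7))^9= (0 2 5 9 7 6 4)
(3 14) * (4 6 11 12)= (3 14)(4 6 11 12)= [0, 1, 2, 14, 6, 5, 11, 7, 8, 9, 10, 12, 4, 13, 3]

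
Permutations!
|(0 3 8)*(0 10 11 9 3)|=5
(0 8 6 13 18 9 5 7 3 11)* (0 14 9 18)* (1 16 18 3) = (0 8 6 13)(1 16 18 3 11 14 9 5 7) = [8, 16, 2, 11, 4, 7, 13, 1, 6, 5, 10, 14, 12, 0, 9, 15, 18, 17, 3]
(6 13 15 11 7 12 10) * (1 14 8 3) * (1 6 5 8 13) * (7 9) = [0, 14, 2, 6, 4, 8, 1, 12, 3, 7, 5, 9, 10, 15, 13, 11] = (1 14 13 15 11 9 7 12 10 5 8 3 6)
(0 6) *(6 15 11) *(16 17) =(0 15 11 6)(16 17) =[15, 1, 2, 3, 4, 5, 0, 7, 8, 9, 10, 6, 12, 13, 14, 11, 17, 16]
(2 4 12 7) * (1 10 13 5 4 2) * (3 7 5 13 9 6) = (13)(1 10 9 6 3 7)(4 12 5) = [0, 10, 2, 7, 12, 4, 3, 1, 8, 6, 9, 11, 5, 13]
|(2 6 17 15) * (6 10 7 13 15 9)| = |(2 10 7 13 15)(6 17 9)| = 15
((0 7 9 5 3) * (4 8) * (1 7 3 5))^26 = ((0 3)(1 7 9)(4 8))^26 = (1 9 7)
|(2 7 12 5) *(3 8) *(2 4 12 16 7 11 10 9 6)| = 30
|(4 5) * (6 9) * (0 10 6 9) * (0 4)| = 5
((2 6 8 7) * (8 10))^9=((2 6 10 8 7))^9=(2 7 8 10 6)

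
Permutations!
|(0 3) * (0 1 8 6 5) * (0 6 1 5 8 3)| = 5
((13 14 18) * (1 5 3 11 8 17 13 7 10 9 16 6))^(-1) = (1 6 16 9 10 7 18 14 13 17 8 11 3 5) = ((1 5 3 11 8 17 13 14 18 7 10 9 16 6))^(-1)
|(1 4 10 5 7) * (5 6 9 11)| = 8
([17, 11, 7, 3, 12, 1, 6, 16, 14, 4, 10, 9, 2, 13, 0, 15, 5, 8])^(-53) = [14, 11, 7, 3, 12, 1, 6, 16, 17, 4, 10, 9, 2, 13, 8, 15, 5, 0]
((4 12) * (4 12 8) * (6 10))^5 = (12)(4 8)(6 10)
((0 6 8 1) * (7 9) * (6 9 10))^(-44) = ((0 9 7 10 6 8 1))^(-44) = (0 8 10 9 1 6 7)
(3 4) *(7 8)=[0, 1, 2, 4, 3, 5, 6, 8, 7]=(3 4)(7 8)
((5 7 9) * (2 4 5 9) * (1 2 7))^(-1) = ((9)(1 2 4 5))^(-1) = (9)(1 5 4 2)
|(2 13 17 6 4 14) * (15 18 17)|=|(2 13 15 18 17 6 4 14)|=8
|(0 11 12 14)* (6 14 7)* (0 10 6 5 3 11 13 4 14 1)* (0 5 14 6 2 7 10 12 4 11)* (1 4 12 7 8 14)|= 12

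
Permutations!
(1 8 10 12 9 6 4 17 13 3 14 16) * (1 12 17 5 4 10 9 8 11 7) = [0, 11, 2, 14, 5, 4, 10, 1, 9, 6, 17, 7, 8, 3, 16, 15, 12, 13] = (1 11 7)(3 14 16 12 8 9 6 10 17 13)(4 5)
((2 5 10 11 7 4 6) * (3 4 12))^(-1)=((2 5 10 11 7 12 3 4 6))^(-1)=(2 6 4 3 12 7 11 10 5)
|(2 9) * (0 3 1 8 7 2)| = |(0 3 1 8 7 2 9)| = 7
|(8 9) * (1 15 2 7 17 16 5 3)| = |(1 15 2 7 17 16 5 3)(8 9)| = 8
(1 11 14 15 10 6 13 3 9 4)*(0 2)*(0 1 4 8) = [2, 11, 1, 9, 4, 5, 13, 7, 0, 8, 6, 14, 12, 3, 15, 10] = (0 2 1 11 14 15 10 6 13 3 9 8)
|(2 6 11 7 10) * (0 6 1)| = |(0 6 11 7 10 2 1)| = 7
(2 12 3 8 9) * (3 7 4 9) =(2 12 7 4 9)(3 8) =[0, 1, 12, 8, 9, 5, 6, 4, 3, 2, 10, 11, 7]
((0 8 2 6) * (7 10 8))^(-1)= (0 6 2 8 10 7)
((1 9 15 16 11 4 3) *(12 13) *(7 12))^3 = ((1 9 15 16 11 4 3)(7 12 13))^3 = (1 16 3 15 4 9 11)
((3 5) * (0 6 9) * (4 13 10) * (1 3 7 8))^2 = (0 9 6)(1 5 8 3 7)(4 10 13)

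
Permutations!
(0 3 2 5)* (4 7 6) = (0 3 2 5)(4 7 6) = [3, 1, 5, 2, 7, 0, 4, 6]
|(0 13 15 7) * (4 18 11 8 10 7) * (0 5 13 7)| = 10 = |(0 7 5 13 15 4 18 11 8 10)|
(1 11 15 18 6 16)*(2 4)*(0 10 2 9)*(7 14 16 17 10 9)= (0 9)(1 11 15 18 6 17 10 2 4 7 14 16)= [9, 11, 4, 3, 7, 5, 17, 14, 8, 0, 2, 15, 12, 13, 16, 18, 1, 10, 6]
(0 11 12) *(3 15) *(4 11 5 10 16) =(0 5 10 16 4 11 12)(3 15) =[5, 1, 2, 15, 11, 10, 6, 7, 8, 9, 16, 12, 0, 13, 14, 3, 4]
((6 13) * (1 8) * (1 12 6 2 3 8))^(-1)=(2 13 6 12 8 3)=((2 3 8 12 6 13))^(-1)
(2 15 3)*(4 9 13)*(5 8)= [0, 1, 15, 2, 9, 8, 6, 7, 5, 13, 10, 11, 12, 4, 14, 3]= (2 15 3)(4 9 13)(5 8)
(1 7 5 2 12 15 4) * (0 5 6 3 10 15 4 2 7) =(0 5 7 6 3 10 15 2 12 4 1) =[5, 0, 12, 10, 1, 7, 3, 6, 8, 9, 15, 11, 4, 13, 14, 2]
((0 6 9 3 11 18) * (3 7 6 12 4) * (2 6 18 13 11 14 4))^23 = (0 2 9 18 12 6 7)(3 4 14)(11 13)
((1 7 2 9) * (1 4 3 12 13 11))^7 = ((1 7 2 9 4 3 12 13 11))^7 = (1 13 3 9 7 11 12 4 2)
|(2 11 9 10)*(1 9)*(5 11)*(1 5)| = |(1 9 10 2)(5 11)| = 4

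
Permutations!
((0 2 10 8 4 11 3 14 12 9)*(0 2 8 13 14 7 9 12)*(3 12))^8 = (0 2 12)(3 8 10)(4 13 7)(9 11 14)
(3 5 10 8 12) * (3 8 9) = (3 5 10 9)(8 12) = [0, 1, 2, 5, 4, 10, 6, 7, 12, 3, 9, 11, 8]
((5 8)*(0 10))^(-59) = ((0 10)(5 8))^(-59) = (0 10)(5 8)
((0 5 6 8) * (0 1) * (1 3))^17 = ((0 5 6 8 3 1))^17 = (0 1 3 8 6 5)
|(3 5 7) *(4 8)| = 6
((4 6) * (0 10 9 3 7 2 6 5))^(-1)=(0 5 4 6 2 7 3 9 10)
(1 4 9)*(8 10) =(1 4 9)(8 10) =[0, 4, 2, 3, 9, 5, 6, 7, 10, 1, 8]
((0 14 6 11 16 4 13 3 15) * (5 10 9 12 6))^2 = (0 5 9 6 16 13 15 14 10 12 11 4 3)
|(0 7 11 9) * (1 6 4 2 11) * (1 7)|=7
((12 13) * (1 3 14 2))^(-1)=(1 2 14 3)(12 13)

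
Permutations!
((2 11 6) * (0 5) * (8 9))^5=(0 5)(2 6 11)(8 9)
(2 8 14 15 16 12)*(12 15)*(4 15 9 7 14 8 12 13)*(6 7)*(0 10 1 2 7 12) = (0 10 1 2)(4 15 16 9 6 12 7 14 13) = [10, 2, 0, 3, 15, 5, 12, 14, 8, 6, 1, 11, 7, 4, 13, 16, 9]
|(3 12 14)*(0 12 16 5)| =6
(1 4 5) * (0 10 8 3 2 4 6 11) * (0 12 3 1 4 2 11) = [10, 6, 2, 11, 5, 4, 0, 7, 1, 9, 8, 12, 3] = (0 10 8 1 6)(3 11 12)(4 5)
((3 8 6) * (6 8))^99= (8)(3 6)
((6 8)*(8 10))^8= ((6 10 8))^8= (6 8 10)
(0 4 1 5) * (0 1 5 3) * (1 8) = (0 4 5 8 1 3) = [4, 3, 2, 0, 5, 8, 6, 7, 1]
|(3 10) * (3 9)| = |(3 10 9)| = 3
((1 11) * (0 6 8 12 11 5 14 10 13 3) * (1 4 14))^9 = ((0 6 8 12 11 4 14 10 13 3)(1 5))^9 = (0 3 13 10 14 4 11 12 8 6)(1 5)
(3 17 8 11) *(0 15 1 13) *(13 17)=(0 15 1 17 8 11 3 13)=[15, 17, 2, 13, 4, 5, 6, 7, 11, 9, 10, 3, 12, 0, 14, 1, 16, 8]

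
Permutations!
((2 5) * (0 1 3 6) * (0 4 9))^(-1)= (0 9 4 6 3 1)(2 5)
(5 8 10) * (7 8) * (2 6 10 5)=(2 6 10)(5 7 8)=[0, 1, 6, 3, 4, 7, 10, 8, 5, 9, 2]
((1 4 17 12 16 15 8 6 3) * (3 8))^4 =((1 4 17 12 16 15 3)(6 8))^4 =(1 16 4 15 17 3 12)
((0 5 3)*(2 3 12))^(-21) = ((0 5 12 2 3))^(-21) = (0 3 2 12 5)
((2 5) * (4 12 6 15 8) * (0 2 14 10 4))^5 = ((0 2 5 14 10 4 12 6 15 8))^5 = (0 4)(2 12)(5 6)(8 10)(14 15)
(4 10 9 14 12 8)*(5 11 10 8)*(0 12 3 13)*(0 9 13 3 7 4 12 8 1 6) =(0 8 12 5 11 10 13 9 14 7 4 1 6) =[8, 6, 2, 3, 1, 11, 0, 4, 12, 14, 13, 10, 5, 9, 7]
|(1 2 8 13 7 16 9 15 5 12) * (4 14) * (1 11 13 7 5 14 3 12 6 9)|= 10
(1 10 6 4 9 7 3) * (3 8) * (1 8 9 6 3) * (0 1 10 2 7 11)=(0 1 2 7 9 11)(3 8 10)(4 6)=[1, 2, 7, 8, 6, 5, 4, 9, 10, 11, 3, 0]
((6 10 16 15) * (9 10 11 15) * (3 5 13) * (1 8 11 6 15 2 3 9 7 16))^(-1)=((1 8 11 2 3 5 13 9 10)(7 16))^(-1)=(1 10 9 13 5 3 2 11 8)(7 16)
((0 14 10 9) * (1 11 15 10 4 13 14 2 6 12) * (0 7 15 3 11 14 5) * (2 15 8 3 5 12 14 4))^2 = (0 10 7 3 5 15 9 8 11)(1 13)(2 14 6)(4 12)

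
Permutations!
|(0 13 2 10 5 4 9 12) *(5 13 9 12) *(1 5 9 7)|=6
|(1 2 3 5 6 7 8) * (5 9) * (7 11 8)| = 8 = |(1 2 3 9 5 6 11 8)|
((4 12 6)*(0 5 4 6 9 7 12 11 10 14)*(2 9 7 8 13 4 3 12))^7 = ((0 5 3 12 7 2 9 8 13 4 11 10 14))^7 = (0 8 5 13 3 4 12 11 7 10 2 14 9)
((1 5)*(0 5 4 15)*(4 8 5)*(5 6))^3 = (15)(1 5 6 8)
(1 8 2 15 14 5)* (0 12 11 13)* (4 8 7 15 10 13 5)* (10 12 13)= (0 13)(1 7 15 14 4 8 2 12 11 5)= [13, 7, 12, 3, 8, 1, 6, 15, 2, 9, 10, 5, 11, 0, 4, 14]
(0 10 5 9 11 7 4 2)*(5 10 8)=(0 8 5 9 11 7 4 2)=[8, 1, 0, 3, 2, 9, 6, 4, 5, 11, 10, 7]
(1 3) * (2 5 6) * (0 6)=(0 6 2 5)(1 3)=[6, 3, 5, 1, 4, 0, 2]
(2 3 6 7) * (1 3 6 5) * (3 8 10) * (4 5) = (1 8 10 3 4 5)(2 6 7) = [0, 8, 6, 4, 5, 1, 7, 2, 10, 9, 3]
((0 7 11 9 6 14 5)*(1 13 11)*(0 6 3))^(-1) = (0 3 9 11 13 1 7)(5 14 6)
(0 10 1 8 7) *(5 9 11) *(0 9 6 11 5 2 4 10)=(1 8 7 9 5 6 11 2 4 10)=[0, 8, 4, 3, 10, 6, 11, 9, 7, 5, 1, 2]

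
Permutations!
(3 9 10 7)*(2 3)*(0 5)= (0 5)(2 3 9 10 7)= [5, 1, 3, 9, 4, 0, 6, 2, 8, 10, 7]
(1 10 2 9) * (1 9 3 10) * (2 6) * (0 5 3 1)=(0 5 3 10 6 2 1)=[5, 0, 1, 10, 4, 3, 2, 7, 8, 9, 6]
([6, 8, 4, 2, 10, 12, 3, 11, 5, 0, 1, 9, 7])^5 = [10, 11, 5, 8, 12, 0, 1, 3, 9, 4, 7, 2, 6]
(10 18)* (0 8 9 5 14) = (0 8 9 5 14)(10 18) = [8, 1, 2, 3, 4, 14, 6, 7, 9, 5, 18, 11, 12, 13, 0, 15, 16, 17, 10]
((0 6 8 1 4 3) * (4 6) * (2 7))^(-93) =(8)(2 7) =((0 4 3)(1 6 8)(2 7))^(-93)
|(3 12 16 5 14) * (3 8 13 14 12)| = |(5 12 16)(8 13 14)| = 3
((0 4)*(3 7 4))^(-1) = (0 4 7 3) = ((0 3 7 4))^(-1)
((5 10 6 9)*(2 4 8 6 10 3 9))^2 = (10)(2 8)(3 5 9)(4 6)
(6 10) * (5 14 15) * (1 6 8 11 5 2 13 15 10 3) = (1 6 3)(2 13 15)(5 14 10 8 11) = [0, 6, 13, 1, 4, 14, 3, 7, 11, 9, 8, 5, 12, 15, 10, 2]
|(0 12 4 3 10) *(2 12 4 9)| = |(0 4 3 10)(2 12 9)| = 12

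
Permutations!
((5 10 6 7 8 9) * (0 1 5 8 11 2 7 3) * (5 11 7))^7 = ((0 1 11 2 5 10 6 3)(8 9))^7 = (0 3 6 10 5 2 11 1)(8 9)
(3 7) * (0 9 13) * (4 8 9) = (0 4 8 9 13)(3 7) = [4, 1, 2, 7, 8, 5, 6, 3, 9, 13, 10, 11, 12, 0]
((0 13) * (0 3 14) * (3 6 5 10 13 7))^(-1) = (0 14 3 7)(5 6 13 10)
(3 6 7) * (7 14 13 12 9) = (3 6 14 13 12 9 7) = [0, 1, 2, 6, 4, 5, 14, 3, 8, 7, 10, 11, 9, 12, 13]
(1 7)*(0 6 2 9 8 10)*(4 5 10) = (0 6 2 9 8 4 5 10)(1 7) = [6, 7, 9, 3, 5, 10, 2, 1, 4, 8, 0]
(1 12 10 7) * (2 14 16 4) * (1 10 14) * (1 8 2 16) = (1 12 14)(2 8)(4 16)(7 10) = [0, 12, 8, 3, 16, 5, 6, 10, 2, 9, 7, 11, 14, 13, 1, 15, 4]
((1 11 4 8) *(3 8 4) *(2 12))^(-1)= ((1 11 3 8)(2 12))^(-1)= (1 8 3 11)(2 12)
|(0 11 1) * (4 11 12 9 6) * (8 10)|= |(0 12 9 6 4 11 1)(8 10)|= 14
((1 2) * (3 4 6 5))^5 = (1 2)(3 4 6 5)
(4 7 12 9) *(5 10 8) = [0, 1, 2, 3, 7, 10, 6, 12, 5, 4, 8, 11, 9] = (4 7 12 9)(5 10 8)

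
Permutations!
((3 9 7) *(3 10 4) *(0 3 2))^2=(0 9 10 2 3 7 4)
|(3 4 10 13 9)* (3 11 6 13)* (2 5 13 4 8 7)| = |(2 5 13 9 11 6 4 10 3 8 7)| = 11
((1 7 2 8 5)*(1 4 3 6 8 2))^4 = ((1 7)(3 6 8 5 4))^4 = (3 4 5 8 6)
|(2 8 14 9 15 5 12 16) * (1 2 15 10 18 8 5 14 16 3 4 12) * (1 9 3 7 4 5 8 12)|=|(1 2 8 16 15 14 3 5 9 10 18 12 7 4)|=14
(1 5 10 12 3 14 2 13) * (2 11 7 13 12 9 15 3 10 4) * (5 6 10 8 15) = (1 6 10 9 5 4 2 12 8 15 3 14 11 7 13) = [0, 6, 12, 14, 2, 4, 10, 13, 15, 5, 9, 7, 8, 1, 11, 3]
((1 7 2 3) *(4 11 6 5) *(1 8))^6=((1 7 2 3 8)(4 11 6 5))^6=(1 7 2 3 8)(4 6)(5 11)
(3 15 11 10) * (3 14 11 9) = [0, 1, 2, 15, 4, 5, 6, 7, 8, 3, 14, 10, 12, 13, 11, 9] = (3 15 9)(10 14 11)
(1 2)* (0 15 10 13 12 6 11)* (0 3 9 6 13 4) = [15, 2, 1, 9, 0, 5, 11, 7, 8, 6, 4, 3, 13, 12, 14, 10] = (0 15 10 4)(1 2)(3 9 6 11)(12 13)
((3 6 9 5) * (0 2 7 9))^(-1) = (0 6 3 5 9 7 2)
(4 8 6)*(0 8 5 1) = (0 8 6 4 5 1) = [8, 0, 2, 3, 5, 1, 4, 7, 6]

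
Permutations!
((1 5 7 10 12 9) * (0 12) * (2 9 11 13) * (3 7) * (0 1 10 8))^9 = (0 3 10 13)(1 2 12 7)(5 9 11 8)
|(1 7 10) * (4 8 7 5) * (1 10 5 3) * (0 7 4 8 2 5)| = 4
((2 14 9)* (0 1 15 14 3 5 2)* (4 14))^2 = ((0 1 15 4 14 9)(2 3 5))^2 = (0 15 14)(1 4 9)(2 5 3)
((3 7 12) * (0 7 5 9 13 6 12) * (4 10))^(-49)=((0 7)(3 5 9 13 6 12)(4 10))^(-49)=(0 7)(3 12 6 13 9 5)(4 10)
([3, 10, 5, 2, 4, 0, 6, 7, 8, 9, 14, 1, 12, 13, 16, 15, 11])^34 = [2, 11, 0, 5, 4, 3, 6, 7, 8, 9, 1, 16, 12, 13, 10, 15, 14]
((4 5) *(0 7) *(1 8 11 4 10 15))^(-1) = ((0 7)(1 8 11 4 5 10 15))^(-1) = (0 7)(1 15 10 5 4 11 8)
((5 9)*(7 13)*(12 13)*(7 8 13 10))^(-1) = (5 9)(7 10 12)(8 13) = ((5 9)(7 12 10)(8 13))^(-1)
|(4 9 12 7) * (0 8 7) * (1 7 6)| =|(0 8 6 1 7 4 9 12)| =8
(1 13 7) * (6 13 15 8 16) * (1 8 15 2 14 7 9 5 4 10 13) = (1 2 14 7 8 16 6)(4 10 13 9 5) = [0, 2, 14, 3, 10, 4, 1, 8, 16, 5, 13, 11, 12, 9, 7, 15, 6]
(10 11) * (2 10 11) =(11)(2 10) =[0, 1, 10, 3, 4, 5, 6, 7, 8, 9, 2, 11]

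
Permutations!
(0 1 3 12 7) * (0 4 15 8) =(0 1 3 12 7 4 15 8) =[1, 3, 2, 12, 15, 5, 6, 4, 0, 9, 10, 11, 7, 13, 14, 8]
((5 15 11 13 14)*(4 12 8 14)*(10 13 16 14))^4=((4 12 8 10 13)(5 15 11 16 14))^4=(4 13 10 8 12)(5 14 16 11 15)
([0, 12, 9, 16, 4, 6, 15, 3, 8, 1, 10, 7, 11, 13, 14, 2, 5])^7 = [0, 6, 16, 1, 4, 11, 7, 9, 8, 5, 10, 2, 15, 13, 14, 3, 12]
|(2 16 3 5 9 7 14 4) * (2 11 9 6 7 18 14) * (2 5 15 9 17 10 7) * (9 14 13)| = 12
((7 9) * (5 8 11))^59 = ((5 8 11)(7 9))^59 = (5 11 8)(7 9)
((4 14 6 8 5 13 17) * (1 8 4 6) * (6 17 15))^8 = ((17)(1 8 5 13 15 6 4 14))^8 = (17)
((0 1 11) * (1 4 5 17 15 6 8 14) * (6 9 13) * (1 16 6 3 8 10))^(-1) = ((0 4 5 17 15 9 13 3 8 14 16 6 10 1 11))^(-1) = (0 11 1 10 6 16 14 8 3 13 9 15 17 5 4)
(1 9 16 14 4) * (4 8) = (1 9 16 14 8 4) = [0, 9, 2, 3, 1, 5, 6, 7, 4, 16, 10, 11, 12, 13, 8, 15, 14]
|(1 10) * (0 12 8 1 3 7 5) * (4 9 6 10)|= |(0 12 8 1 4 9 6 10 3 7 5)|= 11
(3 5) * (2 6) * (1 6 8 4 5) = (1 6 2 8 4 5 3) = [0, 6, 8, 1, 5, 3, 2, 7, 4]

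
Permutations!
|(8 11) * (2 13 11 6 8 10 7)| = 10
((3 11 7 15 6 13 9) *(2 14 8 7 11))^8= (2 3 9 13 6 15 7 8 14)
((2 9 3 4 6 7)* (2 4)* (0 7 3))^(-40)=(0 4 3 9 7 6 2)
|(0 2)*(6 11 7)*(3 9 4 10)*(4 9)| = |(0 2)(3 4 10)(6 11 7)| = 6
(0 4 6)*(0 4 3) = (0 3)(4 6) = [3, 1, 2, 0, 6, 5, 4]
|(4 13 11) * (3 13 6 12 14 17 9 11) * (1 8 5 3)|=35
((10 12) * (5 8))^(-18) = (12)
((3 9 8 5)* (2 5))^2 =((2 5 3 9 8))^2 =(2 3 8 5 9)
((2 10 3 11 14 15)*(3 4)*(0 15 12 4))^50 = ((0 15 2 10)(3 11 14 12 4))^50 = (0 2)(10 15)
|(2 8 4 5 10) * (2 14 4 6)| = |(2 8 6)(4 5 10 14)| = 12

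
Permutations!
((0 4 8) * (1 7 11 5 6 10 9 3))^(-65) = (0 4 8)(1 3 9 10 6 5 11 7) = ((0 4 8)(1 7 11 5 6 10 9 3))^(-65)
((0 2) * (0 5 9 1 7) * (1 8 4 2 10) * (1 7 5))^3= (10)(1 8)(2 9)(4 5)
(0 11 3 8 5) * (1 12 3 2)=[11, 12, 1, 8, 4, 0, 6, 7, 5, 9, 10, 2, 3]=(0 11 2 1 12 3 8 5)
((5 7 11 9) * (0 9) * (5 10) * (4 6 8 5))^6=(0 5 4)(6 9 7)(8 10 11)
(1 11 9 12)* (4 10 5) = (1 11 9 12)(4 10 5) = [0, 11, 2, 3, 10, 4, 6, 7, 8, 12, 5, 9, 1]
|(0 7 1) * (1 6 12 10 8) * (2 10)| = 8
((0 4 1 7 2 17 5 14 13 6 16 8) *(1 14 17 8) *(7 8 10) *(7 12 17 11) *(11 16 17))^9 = ((0 4 14 13 6 17 5 16 1 8)(2 10 12 11 7))^9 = (0 8 1 16 5 17 6 13 14 4)(2 7 11 12 10)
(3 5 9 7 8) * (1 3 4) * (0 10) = (0 10)(1 3 5 9 7 8 4) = [10, 3, 2, 5, 1, 9, 6, 8, 4, 7, 0]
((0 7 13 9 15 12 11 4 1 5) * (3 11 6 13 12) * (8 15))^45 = (0 8 5 9 1 13 4 6 11 12 3 7 15)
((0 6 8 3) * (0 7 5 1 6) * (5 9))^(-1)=(1 5 9 7 3 8 6)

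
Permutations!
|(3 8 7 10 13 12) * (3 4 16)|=8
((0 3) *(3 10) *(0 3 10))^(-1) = (10) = ((10))^(-1)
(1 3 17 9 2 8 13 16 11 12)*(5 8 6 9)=(1 3 17 5 8 13 16 11 12)(2 6 9)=[0, 3, 6, 17, 4, 8, 9, 7, 13, 2, 10, 12, 1, 16, 14, 15, 11, 5]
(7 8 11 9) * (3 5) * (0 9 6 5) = (0 9 7 8 11 6 5 3) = [9, 1, 2, 0, 4, 3, 5, 8, 11, 7, 10, 6]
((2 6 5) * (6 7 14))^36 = ((2 7 14 6 5))^36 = (2 7 14 6 5)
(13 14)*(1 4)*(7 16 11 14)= (1 4)(7 16 11 14 13)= [0, 4, 2, 3, 1, 5, 6, 16, 8, 9, 10, 14, 12, 7, 13, 15, 11]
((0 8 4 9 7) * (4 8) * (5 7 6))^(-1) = ((0 4 9 6 5 7))^(-1) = (0 7 5 6 9 4)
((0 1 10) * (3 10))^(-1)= (0 10 3 1)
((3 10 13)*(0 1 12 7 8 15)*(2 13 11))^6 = (15)(2 13 3 10 11)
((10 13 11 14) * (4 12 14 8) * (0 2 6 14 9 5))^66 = (0 11)(2 8)(4 6)(5 13)(9 10)(12 14)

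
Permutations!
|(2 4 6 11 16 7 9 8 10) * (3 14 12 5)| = 36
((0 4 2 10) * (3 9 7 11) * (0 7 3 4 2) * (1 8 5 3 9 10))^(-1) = ((0 2 1 8 5 3 10 7 11 4))^(-1) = (0 4 11 7 10 3 5 8 1 2)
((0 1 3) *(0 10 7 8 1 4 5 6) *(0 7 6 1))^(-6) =((0 4 5 1 3 10 6 7 8))^(-6) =(0 1 6)(3 7 4)(5 10 8)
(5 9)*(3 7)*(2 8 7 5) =(2 8 7 3 5 9) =[0, 1, 8, 5, 4, 9, 6, 3, 7, 2]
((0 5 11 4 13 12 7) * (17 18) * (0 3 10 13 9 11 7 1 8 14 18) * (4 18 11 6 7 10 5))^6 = (0 5 14 9 13 18 7 1)(3 8 4 10 11 6 12 17)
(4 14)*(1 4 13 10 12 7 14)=[0, 4, 2, 3, 1, 5, 6, 14, 8, 9, 12, 11, 7, 10, 13]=(1 4)(7 14 13 10 12)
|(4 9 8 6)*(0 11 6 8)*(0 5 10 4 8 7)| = |(0 11 6 8 7)(4 9 5 10)| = 20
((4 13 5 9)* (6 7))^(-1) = ((4 13 5 9)(6 7))^(-1) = (4 9 5 13)(6 7)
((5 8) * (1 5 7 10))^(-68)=(1 8 10 5 7)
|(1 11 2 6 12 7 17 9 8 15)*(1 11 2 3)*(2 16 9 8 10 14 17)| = |(1 16 9 10 14 17 8 15 11 3)(2 6 12 7)| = 20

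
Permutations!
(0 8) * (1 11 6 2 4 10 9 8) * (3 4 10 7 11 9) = (0 1 9 8)(2 10 3 4 7 11 6) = [1, 9, 10, 4, 7, 5, 2, 11, 0, 8, 3, 6]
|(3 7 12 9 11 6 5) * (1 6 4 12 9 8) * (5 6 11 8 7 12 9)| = 20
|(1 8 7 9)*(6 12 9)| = |(1 8 7 6 12 9)| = 6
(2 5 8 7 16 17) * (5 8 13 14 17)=(2 8 7 16 5 13 14 17)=[0, 1, 8, 3, 4, 13, 6, 16, 7, 9, 10, 11, 12, 14, 17, 15, 5, 2]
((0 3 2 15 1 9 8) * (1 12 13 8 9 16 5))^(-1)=((0 3 2 15 12 13 8)(1 16 5))^(-1)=(0 8 13 12 15 2 3)(1 5 16)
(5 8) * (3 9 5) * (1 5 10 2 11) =(1 5 8 3 9 10 2 11) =[0, 5, 11, 9, 4, 8, 6, 7, 3, 10, 2, 1]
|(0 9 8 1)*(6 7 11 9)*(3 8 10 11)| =6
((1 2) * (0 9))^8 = (9)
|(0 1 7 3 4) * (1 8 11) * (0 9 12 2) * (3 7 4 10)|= |(0 8 11 1 4 9 12 2)(3 10)|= 8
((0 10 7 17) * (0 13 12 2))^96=((0 10 7 17 13 12 2))^96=(0 12 17 10 2 13 7)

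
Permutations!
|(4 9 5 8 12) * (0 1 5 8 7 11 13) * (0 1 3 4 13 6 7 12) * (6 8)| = |(0 3 4 9 6 7 11 8)(1 5 12 13)| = 8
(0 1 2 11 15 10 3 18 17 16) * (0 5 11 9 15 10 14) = [1, 2, 9, 18, 4, 11, 6, 7, 8, 15, 3, 10, 12, 13, 0, 14, 5, 16, 17] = (0 1 2 9 15 14)(3 18 17 16 5 11 10)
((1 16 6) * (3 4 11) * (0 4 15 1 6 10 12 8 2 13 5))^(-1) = (0 5 13 2 8 12 10 16 1 15 3 11 4)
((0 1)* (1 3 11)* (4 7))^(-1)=(0 1 11 3)(4 7)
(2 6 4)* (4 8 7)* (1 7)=[0, 7, 6, 3, 2, 5, 8, 4, 1]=(1 7 4 2 6 8)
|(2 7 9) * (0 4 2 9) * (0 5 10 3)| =|(0 4 2 7 5 10 3)| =7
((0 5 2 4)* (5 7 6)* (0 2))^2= ((0 7 6 5)(2 4))^2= (0 6)(5 7)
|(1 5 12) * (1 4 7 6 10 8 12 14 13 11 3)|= 6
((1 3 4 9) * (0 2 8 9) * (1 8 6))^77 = (0 4 3 1 6 2)(8 9)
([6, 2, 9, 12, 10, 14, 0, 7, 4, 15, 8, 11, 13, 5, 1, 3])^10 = [0, 2, 9, 12, 10, 14, 6, 7, 4, 15, 8, 11, 13, 5, 1, 3]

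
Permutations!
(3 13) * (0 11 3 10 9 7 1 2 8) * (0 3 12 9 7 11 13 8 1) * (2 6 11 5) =(0 13 10 7)(1 6 11 12 9 5 2)(3 8) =[13, 6, 1, 8, 4, 2, 11, 0, 3, 5, 7, 12, 9, 10]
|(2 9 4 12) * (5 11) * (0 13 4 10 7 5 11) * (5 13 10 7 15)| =|(0 10 15 5)(2 9 7 13 4 12)| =12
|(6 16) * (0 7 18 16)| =5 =|(0 7 18 16 6)|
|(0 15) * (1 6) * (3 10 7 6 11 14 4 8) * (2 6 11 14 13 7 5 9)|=|(0 15)(1 14 4 8 3 10 5 9 2 6)(7 11 13)|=30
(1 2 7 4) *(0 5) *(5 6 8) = [6, 2, 7, 3, 1, 0, 8, 4, 5] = (0 6 8 5)(1 2 7 4)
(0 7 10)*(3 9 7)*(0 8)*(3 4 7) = [4, 1, 2, 9, 7, 5, 6, 10, 0, 3, 8] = (0 4 7 10 8)(3 9)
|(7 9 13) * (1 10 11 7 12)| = |(1 10 11 7 9 13 12)| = 7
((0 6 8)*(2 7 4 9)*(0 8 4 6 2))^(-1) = ((0 2 7 6 4 9))^(-1) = (0 9 4 6 7 2)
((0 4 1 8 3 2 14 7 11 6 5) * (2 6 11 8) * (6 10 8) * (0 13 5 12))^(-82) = (0 6 14 1)(2 4 12 7)(3 8 10)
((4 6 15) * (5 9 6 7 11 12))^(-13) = (4 12 6 7 5 15 11 9)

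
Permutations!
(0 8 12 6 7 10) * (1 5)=[8, 5, 2, 3, 4, 1, 7, 10, 12, 9, 0, 11, 6]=(0 8 12 6 7 10)(1 5)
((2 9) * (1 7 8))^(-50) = (9)(1 7 8)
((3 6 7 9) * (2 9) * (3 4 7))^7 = (2 7 4 9)(3 6)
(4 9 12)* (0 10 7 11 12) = (0 10 7 11 12 4 9) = [10, 1, 2, 3, 9, 5, 6, 11, 8, 0, 7, 12, 4]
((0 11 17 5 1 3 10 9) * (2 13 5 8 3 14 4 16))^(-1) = (0 9 10 3 8 17 11)(1 5 13 2 16 4 14)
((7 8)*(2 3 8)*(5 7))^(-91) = ((2 3 8 5 7))^(-91) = (2 7 5 8 3)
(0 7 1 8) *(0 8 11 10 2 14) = (0 7 1 11 10 2 14) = [7, 11, 14, 3, 4, 5, 6, 1, 8, 9, 2, 10, 12, 13, 0]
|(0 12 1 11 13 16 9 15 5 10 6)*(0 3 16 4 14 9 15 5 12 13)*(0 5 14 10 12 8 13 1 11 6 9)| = |(0 1 6 3 16 15 8 13 4 10 9 14)(5 12 11)| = 12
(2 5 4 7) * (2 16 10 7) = (2 5 4)(7 16 10) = [0, 1, 5, 3, 2, 4, 6, 16, 8, 9, 7, 11, 12, 13, 14, 15, 10]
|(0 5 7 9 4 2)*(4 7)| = |(0 5 4 2)(7 9)| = 4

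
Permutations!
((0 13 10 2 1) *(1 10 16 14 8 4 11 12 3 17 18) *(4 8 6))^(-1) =(0 1 18 17 3 12 11 4 6 14 16 13)(2 10)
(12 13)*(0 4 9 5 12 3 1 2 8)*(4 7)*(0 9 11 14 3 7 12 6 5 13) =(0 12)(1 2 8 9 13 7 4 11 14 3)(5 6) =[12, 2, 8, 1, 11, 6, 5, 4, 9, 13, 10, 14, 0, 7, 3]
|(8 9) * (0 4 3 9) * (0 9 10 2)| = |(0 4 3 10 2)(8 9)| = 10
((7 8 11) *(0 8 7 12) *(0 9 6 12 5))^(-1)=((0 8 11 5)(6 12 9))^(-1)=(0 5 11 8)(6 9 12)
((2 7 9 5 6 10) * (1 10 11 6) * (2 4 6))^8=((1 10 4 6 11 2 7 9 5))^8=(1 5 9 7 2 11 6 4 10)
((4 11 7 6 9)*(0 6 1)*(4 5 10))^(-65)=(0 7 4 5 6 1 11 10 9)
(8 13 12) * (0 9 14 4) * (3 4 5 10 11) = (0 9 14 5 10 11 3 4)(8 13 12) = [9, 1, 2, 4, 0, 10, 6, 7, 13, 14, 11, 3, 8, 12, 5]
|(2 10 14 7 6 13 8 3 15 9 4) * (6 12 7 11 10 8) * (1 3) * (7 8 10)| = |(1 3 15 9 4 2 10 14 11 7 12 8)(6 13)| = 12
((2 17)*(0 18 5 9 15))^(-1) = ((0 18 5 9 15)(2 17))^(-1) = (0 15 9 5 18)(2 17)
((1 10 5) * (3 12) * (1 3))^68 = (1 3 10 12 5) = ((1 10 5 3 12))^68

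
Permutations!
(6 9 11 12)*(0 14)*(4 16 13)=(0 14)(4 16 13)(6 9 11 12)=[14, 1, 2, 3, 16, 5, 9, 7, 8, 11, 10, 12, 6, 4, 0, 15, 13]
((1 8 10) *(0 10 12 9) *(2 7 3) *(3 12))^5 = (0 2 10 7 1 12 8 9 3)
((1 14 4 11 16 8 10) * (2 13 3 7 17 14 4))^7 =((1 4 11 16 8 10)(2 13 3 7 17 14))^7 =(1 4 11 16 8 10)(2 13 3 7 17 14)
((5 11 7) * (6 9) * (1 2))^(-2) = (5 11 7)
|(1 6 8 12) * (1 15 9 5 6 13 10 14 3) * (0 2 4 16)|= |(0 2 4 16)(1 13 10 14 3)(5 6 8 12 15 9)|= 60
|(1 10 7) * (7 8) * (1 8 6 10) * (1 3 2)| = 6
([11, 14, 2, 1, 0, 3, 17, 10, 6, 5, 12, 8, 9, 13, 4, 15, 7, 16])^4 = (0 17 12 1 11 16 9 14 8 7 5 4 6 10 3)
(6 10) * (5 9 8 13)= [0, 1, 2, 3, 4, 9, 10, 7, 13, 8, 6, 11, 12, 5]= (5 9 8 13)(6 10)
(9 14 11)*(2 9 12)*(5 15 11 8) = [0, 1, 9, 3, 4, 15, 6, 7, 5, 14, 10, 12, 2, 13, 8, 11] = (2 9 14 8 5 15 11 12)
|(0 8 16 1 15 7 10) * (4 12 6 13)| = |(0 8 16 1 15 7 10)(4 12 6 13)| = 28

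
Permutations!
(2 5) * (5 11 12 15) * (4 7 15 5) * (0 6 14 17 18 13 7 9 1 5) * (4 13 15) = (0 6 14 17 18 15 13 7 4 9 1 5 2 11 12) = [6, 5, 11, 3, 9, 2, 14, 4, 8, 1, 10, 12, 0, 7, 17, 13, 16, 18, 15]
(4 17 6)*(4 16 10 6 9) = [0, 1, 2, 3, 17, 5, 16, 7, 8, 4, 6, 11, 12, 13, 14, 15, 10, 9] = (4 17 9)(6 16 10)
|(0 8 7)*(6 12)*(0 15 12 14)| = |(0 8 7 15 12 6 14)| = 7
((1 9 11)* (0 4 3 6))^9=(11)(0 4 3 6)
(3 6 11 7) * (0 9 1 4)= (0 9 1 4)(3 6 11 7)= [9, 4, 2, 6, 0, 5, 11, 3, 8, 1, 10, 7]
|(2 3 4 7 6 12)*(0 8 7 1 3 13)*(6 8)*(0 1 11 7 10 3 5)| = |(0 6 12 2 13 1 5)(3 4 11 7 8 10)| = 42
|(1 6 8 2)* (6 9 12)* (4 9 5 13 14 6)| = |(1 5 13 14 6 8 2)(4 9 12)| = 21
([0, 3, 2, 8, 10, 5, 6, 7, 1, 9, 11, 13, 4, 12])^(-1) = [0, 8, 2, 1, 12, 5, 6, 7, 3, 9, 4, 10, 13, 11]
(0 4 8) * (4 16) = (0 16 4 8) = [16, 1, 2, 3, 8, 5, 6, 7, 0, 9, 10, 11, 12, 13, 14, 15, 4]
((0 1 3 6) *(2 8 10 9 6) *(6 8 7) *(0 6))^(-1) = (0 7 2 3 1)(8 9 10)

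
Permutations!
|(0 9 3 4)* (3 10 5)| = |(0 9 10 5 3 4)| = 6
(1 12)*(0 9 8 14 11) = (0 9 8 14 11)(1 12) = [9, 12, 2, 3, 4, 5, 6, 7, 14, 8, 10, 0, 1, 13, 11]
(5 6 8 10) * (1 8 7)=(1 8 10 5 6 7)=[0, 8, 2, 3, 4, 6, 7, 1, 10, 9, 5]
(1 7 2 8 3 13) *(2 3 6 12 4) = (1 7 3 13)(2 8 6 12 4) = [0, 7, 8, 13, 2, 5, 12, 3, 6, 9, 10, 11, 4, 1]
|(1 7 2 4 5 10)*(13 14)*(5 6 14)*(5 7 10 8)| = |(1 10)(2 4 6 14 13 7)(5 8)| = 6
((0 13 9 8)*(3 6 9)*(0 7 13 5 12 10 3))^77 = (0 8 3 5 7 6 12 13 9 10)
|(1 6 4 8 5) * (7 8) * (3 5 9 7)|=15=|(1 6 4 3 5)(7 8 9)|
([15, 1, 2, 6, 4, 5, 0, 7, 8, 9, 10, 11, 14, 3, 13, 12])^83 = (0 6 3 13 14 12 15)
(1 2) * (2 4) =(1 4 2) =[0, 4, 1, 3, 2]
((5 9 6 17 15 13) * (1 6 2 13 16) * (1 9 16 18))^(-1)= (1 18 15 17 6)(2 9 16 5 13)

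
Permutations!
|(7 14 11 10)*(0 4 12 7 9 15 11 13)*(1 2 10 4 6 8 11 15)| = 36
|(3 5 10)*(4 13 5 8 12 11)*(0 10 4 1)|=|(0 10 3 8 12 11 1)(4 13 5)|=21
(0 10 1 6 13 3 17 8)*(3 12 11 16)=(0 10 1 6 13 12 11 16 3 17 8)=[10, 6, 2, 17, 4, 5, 13, 7, 0, 9, 1, 16, 11, 12, 14, 15, 3, 8]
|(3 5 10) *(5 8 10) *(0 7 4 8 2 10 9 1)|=6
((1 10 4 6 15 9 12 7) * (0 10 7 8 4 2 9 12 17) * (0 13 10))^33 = (1 7)(2 13 9 10 17)(4 12 6 8 15)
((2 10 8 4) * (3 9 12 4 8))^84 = (12)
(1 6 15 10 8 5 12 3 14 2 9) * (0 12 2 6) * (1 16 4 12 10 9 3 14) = [10, 0, 3, 1, 12, 2, 15, 7, 5, 16, 8, 11, 14, 13, 6, 9, 4] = (0 10 8 5 2 3 1)(4 12 14 6 15 9 16)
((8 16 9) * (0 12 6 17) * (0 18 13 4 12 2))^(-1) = (0 2)(4 13 18 17 6 12)(8 9 16)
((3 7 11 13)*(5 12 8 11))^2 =((3 7 5 12 8 11 13))^2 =(3 5 8 13 7 12 11)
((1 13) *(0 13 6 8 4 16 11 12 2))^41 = ((0 13 1 6 8 4 16 11 12 2))^41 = (0 13 1 6 8 4 16 11 12 2)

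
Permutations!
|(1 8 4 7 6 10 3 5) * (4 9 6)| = |(1 8 9 6 10 3 5)(4 7)| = 14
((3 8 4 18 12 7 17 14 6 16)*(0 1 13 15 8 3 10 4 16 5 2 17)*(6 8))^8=(0 14)(1 8)(2 12)(4 6)(5 18)(7 17)(10 15)(13 16)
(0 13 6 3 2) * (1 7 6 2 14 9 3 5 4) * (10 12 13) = (0 10 12 13 2)(1 7 6 5 4)(3 14 9) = [10, 7, 0, 14, 1, 4, 5, 6, 8, 3, 12, 11, 13, 2, 9]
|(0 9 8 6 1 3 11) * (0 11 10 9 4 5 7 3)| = |(11)(0 4 5 7 3 10 9 8 6 1)| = 10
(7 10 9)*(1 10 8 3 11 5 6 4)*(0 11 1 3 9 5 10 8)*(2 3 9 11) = [2, 8, 3, 1, 9, 6, 4, 0, 11, 7, 5, 10] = (0 2 3 1 8 11 10 5 6 4 9 7)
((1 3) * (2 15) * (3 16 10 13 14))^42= ((1 16 10 13 14 3)(2 15))^42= (16)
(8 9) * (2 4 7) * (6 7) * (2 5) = [0, 1, 4, 3, 6, 2, 7, 5, 9, 8] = (2 4 6 7 5)(8 9)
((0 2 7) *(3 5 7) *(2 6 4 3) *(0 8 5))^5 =(0 6 4 3)(5 8 7)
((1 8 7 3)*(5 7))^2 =(1 5 3 8 7)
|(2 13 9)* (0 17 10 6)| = 12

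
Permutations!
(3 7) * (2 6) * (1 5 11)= [0, 5, 6, 7, 4, 11, 2, 3, 8, 9, 10, 1]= (1 5 11)(2 6)(3 7)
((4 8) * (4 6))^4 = (4 8 6)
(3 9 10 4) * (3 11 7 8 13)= (3 9 10 4 11 7 8 13)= [0, 1, 2, 9, 11, 5, 6, 8, 13, 10, 4, 7, 12, 3]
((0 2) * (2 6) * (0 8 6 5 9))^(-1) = (0 9 5)(2 6 8)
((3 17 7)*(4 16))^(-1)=((3 17 7)(4 16))^(-1)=(3 7 17)(4 16)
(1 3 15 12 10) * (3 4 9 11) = (1 4 9 11 3 15 12 10) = [0, 4, 2, 15, 9, 5, 6, 7, 8, 11, 1, 3, 10, 13, 14, 12]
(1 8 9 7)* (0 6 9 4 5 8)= (0 6 9 7 1)(4 5 8)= [6, 0, 2, 3, 5, 8, 9, 1, 4, 7]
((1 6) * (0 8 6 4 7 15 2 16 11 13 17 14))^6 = (0 15 14 7 17 4 13 1 11 6 16 8 2)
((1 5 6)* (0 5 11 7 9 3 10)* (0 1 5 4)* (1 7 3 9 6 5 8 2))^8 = ((0 4)(1 11 3 10 7 6 8 2))^8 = (11)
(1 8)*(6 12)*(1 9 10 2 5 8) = [0, 1, 5, 3, 4, 8, 12, 7, 9, 10, 2, 11, 6] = (2 5 8 9 10)(6 12)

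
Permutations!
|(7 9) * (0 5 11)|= |(0 5 11)(7 9)|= 6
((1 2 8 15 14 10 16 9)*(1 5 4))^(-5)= (1 10)(2 16)(4 14)(5 15)(8 9)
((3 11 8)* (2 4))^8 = (3 8 11)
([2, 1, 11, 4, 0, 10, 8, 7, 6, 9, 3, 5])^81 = (0 10 2 3 11 4 5)(6 8)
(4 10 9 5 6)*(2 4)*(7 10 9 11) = (2 4 9 5 6)(7 10 11) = [0, 1, 4, 3, 9, 6, 2, 10, 8, 5, 11, 7]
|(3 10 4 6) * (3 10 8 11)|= 3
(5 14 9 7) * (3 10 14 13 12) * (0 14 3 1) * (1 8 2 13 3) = (0 14 9 7 5 3 10 1)(2 13 12 8) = [14, 0, 13, 10, 4, 3, 6, 5, 2, 7, 1, 11, 8, 12, 9]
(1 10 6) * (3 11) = (1 10 6)(3 11) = [0, 10, 2, 11, 4, 5, 1, 7, 8, 9, 6, 3]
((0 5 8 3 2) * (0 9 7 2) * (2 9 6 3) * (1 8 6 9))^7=(0 3 6 5)(1 2 7 8 9)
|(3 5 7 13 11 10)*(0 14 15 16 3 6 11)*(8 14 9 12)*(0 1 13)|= 30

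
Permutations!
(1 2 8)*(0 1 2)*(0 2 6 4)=(0 1 2 8 6 4)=[1, 2, 8, 3, 0, 5, 4, 7, 6]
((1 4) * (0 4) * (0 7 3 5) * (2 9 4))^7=((0 2 9 4 1 7 3 5))^7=(0 5 3 7 1 4 9 2)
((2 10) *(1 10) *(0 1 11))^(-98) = ((0 1 10 2 11))^(-98) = (0 10 11 1 2)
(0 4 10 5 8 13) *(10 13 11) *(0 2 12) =(0 4 13 2 12)(5 8 11 10) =[4, 1, 12, 3, 13, 8, 6, 7, 11, 9, 5, 10, 0, 2]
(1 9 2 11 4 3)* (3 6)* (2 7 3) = (1 9 7 3)(2 11 4 6) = [0, 9, 11, 1, 6, 5, 2, 3, 8, 7, 10, 4]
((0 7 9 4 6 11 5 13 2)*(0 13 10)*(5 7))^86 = (13)(0 10 5)(4 6 11 7 9)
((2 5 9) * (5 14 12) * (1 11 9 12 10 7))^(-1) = ((1 11 9 2 14 10 7)(5 12))^(-1) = (1 7 10 14 2 9 11)(5 12)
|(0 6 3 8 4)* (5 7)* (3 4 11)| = |(0 6 4)(3 8 11)(5 7)| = 6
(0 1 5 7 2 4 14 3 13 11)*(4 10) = (0 1 5 7 2 10 4 14 3 13 11) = [1, 5, 10, 13, 14, 7, 6, 2, 8, 9, 4, 0, 12, 11, 3]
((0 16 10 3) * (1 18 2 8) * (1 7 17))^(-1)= (0 3 10 16)(1 17 7 8 2 18)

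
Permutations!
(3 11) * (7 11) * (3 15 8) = (3 7 11 15 8) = [0, 1, 2, 7, 4, 5, 6, 11, 3, 9, 10, 15, 12, 13, 14, 8]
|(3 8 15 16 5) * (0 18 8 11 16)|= 4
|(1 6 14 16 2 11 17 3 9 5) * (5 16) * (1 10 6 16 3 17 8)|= 20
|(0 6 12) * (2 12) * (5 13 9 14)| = |(0 6 2 12)(5 13 9 14)| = 4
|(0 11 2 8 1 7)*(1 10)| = 7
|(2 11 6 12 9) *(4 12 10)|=|(2 11 6 10 4 12 9)|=7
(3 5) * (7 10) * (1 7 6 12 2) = (1 7 10 6 12 2)(3 5) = [0, 7, 1, 5, 4, 3, 12, 10, 8, 9, 6, 11, 2]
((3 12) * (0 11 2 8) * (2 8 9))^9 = ((0 11 8)(2 9)(3 12))^9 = (2 9)(3 12)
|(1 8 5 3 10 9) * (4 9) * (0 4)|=|(0 4 9 1 8 5 3 10)|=8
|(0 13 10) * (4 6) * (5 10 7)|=10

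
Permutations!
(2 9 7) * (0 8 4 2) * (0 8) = (2 9 7 8 4) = [0, 1, 9, 3, 2, 5, 6, 8, 4, 7]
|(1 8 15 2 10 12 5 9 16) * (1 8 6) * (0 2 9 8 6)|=11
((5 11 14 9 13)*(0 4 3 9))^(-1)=((0 4 3 9 13 5 11 14))^(-1)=(0 14 11 5 13 9 3 4)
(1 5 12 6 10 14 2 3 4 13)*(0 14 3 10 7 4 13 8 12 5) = (0 14 2 10 3 13 1)(4 8 12 6 7) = [14, 0, 10, 13, 8, 5, 7, 4, 12, 9, 3, 11, 6, 1, 2]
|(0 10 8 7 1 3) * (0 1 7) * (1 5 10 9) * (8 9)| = 10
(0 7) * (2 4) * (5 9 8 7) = (0 5 9 8 7)(2 4) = [5, 1, 4, 3, 2, 9, 6, 0, 7, 8]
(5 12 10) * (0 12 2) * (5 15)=[12, 1, 0, 3, 4, 2, 6, 7, 8, 9, 15, 11, 10, 13, 14, 5]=(0 12 10 15 5 2)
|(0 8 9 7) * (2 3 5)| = 12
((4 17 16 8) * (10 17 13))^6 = ((4 13 10 17 16 8))^6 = (17)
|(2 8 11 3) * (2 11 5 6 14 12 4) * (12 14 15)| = 14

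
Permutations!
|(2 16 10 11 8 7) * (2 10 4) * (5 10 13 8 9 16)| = 21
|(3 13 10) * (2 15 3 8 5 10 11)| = |(2 15 3 13 11)(5 10 8)| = 15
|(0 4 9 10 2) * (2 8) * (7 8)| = 7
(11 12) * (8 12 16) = [0, 1, 2, 3, 4, 5, 6, 7, 12, 9, 10, 16, 11, 13, 14, 15, 8] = (8 12 11 16)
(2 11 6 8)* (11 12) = [0, 1, 12, 3, 4, 5, 8, 7, 2, 9, 10, 6, 11] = (2 12 11 6 8)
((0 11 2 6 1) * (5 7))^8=((0 11 2 6 1)(5 7))^8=(0 6 11 1 2)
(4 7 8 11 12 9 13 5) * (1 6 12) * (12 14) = (1 6 14 12 9 13 5 4 7 8 11) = [0, 6, 2, 3, 7, 4, 14, 8, 11, 13, 10, 1, 9, 5, 12]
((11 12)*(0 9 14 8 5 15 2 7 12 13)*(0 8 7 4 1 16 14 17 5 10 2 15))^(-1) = ((0 9 17 5)(1 16 14 7 12 11 13 8 10 2 4))^(-1) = (0 5 17 9)(1 4 2 10 8 13 11 12 7 14 16)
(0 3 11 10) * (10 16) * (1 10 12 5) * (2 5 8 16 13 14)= (0 3 11 13 14 2 5 1 10)(8 16 12)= [3, 10, 5, 11, 4, 1, 6, 7, 16, 9, 0, 13, 8, 14, 2, 15, 12]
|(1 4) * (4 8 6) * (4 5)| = |(1 8 6 5 4)| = 5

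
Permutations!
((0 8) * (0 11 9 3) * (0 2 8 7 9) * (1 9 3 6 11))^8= ((0 7 3 2 8 1 9 6 11))^8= (0 11 6 9 1 8 2 3 7)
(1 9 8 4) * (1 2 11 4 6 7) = [0, 9, 11, 3, 2, 5, 7, 1, 6, 8, 10, 4] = (1 9 8 6 7)(2 11 4)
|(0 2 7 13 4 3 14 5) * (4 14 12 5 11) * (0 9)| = 11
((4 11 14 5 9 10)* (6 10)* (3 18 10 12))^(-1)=(3 12 6 9 5 14 11 4 10 18)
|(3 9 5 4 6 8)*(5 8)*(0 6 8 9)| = 6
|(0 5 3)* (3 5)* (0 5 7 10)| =5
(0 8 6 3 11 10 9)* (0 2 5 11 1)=(0 8 6 3 1)(2 5 11 10 9)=[8, 0, 5, 1, 4, 11, 3, 7, 6, 2, 9, 10]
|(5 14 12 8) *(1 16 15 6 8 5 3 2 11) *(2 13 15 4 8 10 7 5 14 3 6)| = |(1 16 4 8 6 10 7 5 3 13 15 2 11)(12 14)| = 26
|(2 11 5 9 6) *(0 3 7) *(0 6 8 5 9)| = 9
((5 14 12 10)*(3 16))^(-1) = (3 16)(5 10 12 14)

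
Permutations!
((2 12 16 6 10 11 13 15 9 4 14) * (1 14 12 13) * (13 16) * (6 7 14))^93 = (1 6 10 11)(2 16 7 14)(4 15 12 9 13)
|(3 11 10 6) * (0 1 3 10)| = |(0 1 3 11)(6 10)| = 4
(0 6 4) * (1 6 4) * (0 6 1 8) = [4, 1, 2, 3, 6, 5, 8, 7, 0] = (0 4 6 8)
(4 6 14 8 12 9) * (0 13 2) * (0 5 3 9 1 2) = (0 13)(1 2 5 3 9 4 6 14 8 12) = [13, 2, 5, 9, 6, 3, 14, 7, 12, 4, 10, 11, 1, 0, 8]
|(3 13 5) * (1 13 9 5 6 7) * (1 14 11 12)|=21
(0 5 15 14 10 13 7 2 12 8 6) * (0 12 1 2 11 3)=(0 5 15 14 10 13 7 11 3)(1 2)(6 12 8)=[5, 2, 1, 0, 4, 15, 12, 11, 6, 9, 13, 3, 8, 7, 10, 14]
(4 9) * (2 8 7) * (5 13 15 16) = [0, 1, 8, 3, 9, 13, 6, 2, 7, 4, 10, 11, 12, 15, 14, 16, 5] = (2 8 7)(4 9)(5 13 15 16)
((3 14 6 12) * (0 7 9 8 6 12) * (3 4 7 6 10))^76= (3 7)(4 10)(8 12)(9 14)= ((0 6)(3 14 12 4 7 9 8 10))^76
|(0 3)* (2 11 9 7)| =4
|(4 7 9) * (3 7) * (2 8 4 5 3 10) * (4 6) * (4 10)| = 4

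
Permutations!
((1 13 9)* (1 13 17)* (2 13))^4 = (17)(2 13 9)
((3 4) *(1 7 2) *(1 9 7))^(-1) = (2 7 9)(3 4)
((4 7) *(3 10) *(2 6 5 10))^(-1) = ((2 6 5 10 3)(4 7))^(-1) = (2 3 10 5 6)(4 7)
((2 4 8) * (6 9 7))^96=(9)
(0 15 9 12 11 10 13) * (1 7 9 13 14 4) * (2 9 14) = (0 15 13)(1 7 14 4)(2 9 12 11 10) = [15, 7, 9, 3, 1, 5, 6, 14, 8, 12, 2, 10, 11, 0, 4, 13]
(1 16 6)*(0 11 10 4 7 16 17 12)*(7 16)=(0 11 10 4 16 6 1 17 12)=[11, 17, 2, 3, 16, 5, 1, 7, 8, 9, 4, 10, 0, 13, 14, 15, 6, 12]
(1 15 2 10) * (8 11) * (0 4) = (0 4)(1 15 2 10)(8 11) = [4, 15, 10, 3, 0, 5, 6, 7, 11, 9, 1, 8, 12, 13, 14, 2]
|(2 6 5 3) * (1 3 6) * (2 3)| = |(1 2)(5 6)| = 2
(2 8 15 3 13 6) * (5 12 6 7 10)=(2 8 15 3 13 7 10 5 12 6)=[0, 1, 8, 13, 4, 12, 2, 10, 15, 9, 5, 11, 6, 7, 14, 3]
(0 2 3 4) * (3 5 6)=(0 2 5 6 3 4)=[2, 1, 5, 4, 0, 6, 3]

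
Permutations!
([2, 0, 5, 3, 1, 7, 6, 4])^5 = (0 1 4 7 5 2)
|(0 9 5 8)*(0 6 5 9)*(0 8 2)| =5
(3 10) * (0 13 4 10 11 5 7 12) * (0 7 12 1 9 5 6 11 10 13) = (1 9 5 12 7)(3 10)(4 13)(6 11) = [0, 9, 2, 10, 13, 12, 11, 1, 8, 5, 3, 6, 7, 4]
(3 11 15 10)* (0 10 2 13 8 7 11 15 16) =(0 10 3 15 2 13 8 7 11 16) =[10, 1, 13, 15, 4, 5, 6, 11, 7, 9, 3, 16, 12, 8, 14, 2, 0]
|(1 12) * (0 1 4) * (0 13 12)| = 6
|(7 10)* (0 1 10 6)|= 5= |(0 1 10 7 6)|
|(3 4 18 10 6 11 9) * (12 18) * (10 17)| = 9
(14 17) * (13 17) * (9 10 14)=(9 10 14 13 17)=[0, 1, 2, 3, 4, 5, 6, 7, 8, 10, 14, 11, 12, 17, 13, 15, 16, 9]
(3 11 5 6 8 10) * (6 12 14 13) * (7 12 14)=[0, 1, 2, 11, 4, 14, 8, 12, 10, 9, 3, 5, 7, 6, 13]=(3 11 5 14 13 6 8 10)(7 12)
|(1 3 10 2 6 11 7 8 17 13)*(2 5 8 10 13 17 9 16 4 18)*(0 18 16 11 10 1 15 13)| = |(0 18 2 6 10 5 8 9 11 7 1 3)(4 16)(13 15)| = 12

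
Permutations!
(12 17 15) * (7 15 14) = (7 15 12 17 14) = [0, 1, 2, 3, 4, 5, 6, 15, 8, 9, 10, 11, 17, 13, 7, 12, 16, 14]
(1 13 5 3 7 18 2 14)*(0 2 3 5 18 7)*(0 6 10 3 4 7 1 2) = (1 13 18 4 7)(2 14)(3 6 10) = [0, 13, 14, 6, 7, 5, 10, 1, 8, 9, 3, 11, 12, 18, 2, 15, 16, 17, 4]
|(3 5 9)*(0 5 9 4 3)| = |(0 5 4 3 9)| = 5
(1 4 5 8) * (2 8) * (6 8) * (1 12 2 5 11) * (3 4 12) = (1 12 2 6 8 3 4 11) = [0, 12, 6, 4, 11, 5, 8, 7, 3, 9, 10, 1, 2]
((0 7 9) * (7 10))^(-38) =(0 7)(9 10)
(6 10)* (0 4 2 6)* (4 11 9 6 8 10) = (0 11 9 6 4 2 8 10) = [11, 1, 8, 3, 2, 5, 4, 7, 10, 6, 0, 9]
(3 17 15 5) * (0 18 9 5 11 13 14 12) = (0 18 9 5 3 17 15 11 13 14 12) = [18, 1, 2, 17, 4, 3, 6, 7, 8, 5, 10, 13, 0, 14, 12, 11, 16, 15, 9]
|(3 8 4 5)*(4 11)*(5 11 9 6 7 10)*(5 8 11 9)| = 9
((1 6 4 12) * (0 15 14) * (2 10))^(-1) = (0 14 15)(1 12 4 6)(2 10)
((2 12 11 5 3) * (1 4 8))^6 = ((1 4 8)(2 12 11 5 3))^6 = (2 12 11 5 3)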